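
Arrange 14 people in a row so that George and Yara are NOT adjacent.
Total - adjacent = 14! - (14-1)!×2 = 87178291200 - 12454041600 = 74724249600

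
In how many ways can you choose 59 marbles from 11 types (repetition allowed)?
C(59+11-1, 11-1) = C(69, 10) = 340032449328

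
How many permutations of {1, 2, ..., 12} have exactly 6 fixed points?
Choose the 6 fixed points C(12,6) = 924, derange the rest: !6 = Σ_{j=0}^{6} (-1)^j·6!/j! = 720 - 720 + 360 - 120 + 30 - 6 + 1 = 265. Product = 924 × 265 = 244860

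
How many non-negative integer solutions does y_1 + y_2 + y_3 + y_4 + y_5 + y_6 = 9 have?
C(9+6-1, 6-1) = C(14, 5) = 2002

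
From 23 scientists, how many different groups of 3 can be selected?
C(23,3) = 23!/(3!×20!) = 1771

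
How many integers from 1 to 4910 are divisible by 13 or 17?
⌊4910/13⌋ + ⌊4910/17⌋ - ⌊4910/221⌋ = 377 + 288 - 22 = 643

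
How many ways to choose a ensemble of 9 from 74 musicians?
C(74,9) = 74!/(9!×65!) = 110524147514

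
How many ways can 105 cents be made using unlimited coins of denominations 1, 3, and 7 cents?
Coefficient of x^105 in 1/(1-x^1) · 1/(1-x^3) · 1/(1-x^7). Case on j = number of 7-cent coins (j = 0..15); remainder r = 105 - 7j is made from {1,3} in ⌊r/3⌋+1 ways. r = 105, 98, 91, 84, 77, 70, 63, 56, 49, 42, 35, 28, 21, 14, 7, 0 → 36 + 33 + 31 + 29 + 26 + 24 + 22 + 19 + 17 + 15 + 12 + 10 + 8 + 5 + 3 + 1 = 291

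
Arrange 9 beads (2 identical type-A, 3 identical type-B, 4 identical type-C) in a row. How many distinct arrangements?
9! / (2! × 3! × 4!) = 1260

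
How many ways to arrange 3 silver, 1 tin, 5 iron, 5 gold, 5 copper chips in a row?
19! / (3! × 1! × 5! × 5! × 5!) = 11732745024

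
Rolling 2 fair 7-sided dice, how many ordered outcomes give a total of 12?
Coefficient of x^12 in (x + x² + ... + x^7)^2. By inclusion-exclusion on dice exceeding 7: Σ_j (-1)^j C(2,j)·C(12-1-7j, 1) = C(2,0)·C(11,1) - C(2,1)·C(4,1) = 1·11 - 2·4 = 3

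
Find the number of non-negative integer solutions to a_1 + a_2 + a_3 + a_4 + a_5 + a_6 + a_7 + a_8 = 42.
C(42+8-1, 8-1) = C(49, 7) = 85900584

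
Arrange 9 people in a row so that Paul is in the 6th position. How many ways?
Fix one position: (9-1)! = 40320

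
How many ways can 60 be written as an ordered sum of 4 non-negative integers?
C(60+4-1, 4-1) = C(63, 3) = 39711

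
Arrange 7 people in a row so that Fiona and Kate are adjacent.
Treat as block: (7-1)! × 2! = 720 × 2 = 1440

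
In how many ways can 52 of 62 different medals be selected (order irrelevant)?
C(62,52) = 62!/(52!×10!) = 107518933731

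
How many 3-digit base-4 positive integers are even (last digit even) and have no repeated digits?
Last∈{0,2}. Last=0: 6. Last nonzero: 1×2×P(2,1) = 4. Total = 10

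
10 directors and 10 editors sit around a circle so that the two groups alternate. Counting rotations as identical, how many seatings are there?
Fix one of the directors: (10-1)! ways for the remaining directors, × 10! ways for the editors = 362880 × 3628800 = 1316818944000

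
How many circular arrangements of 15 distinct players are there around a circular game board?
Circular: fix one position, arrange the rest. (15-1)! = 87178291200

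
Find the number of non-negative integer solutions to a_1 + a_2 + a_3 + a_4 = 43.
C(43+4-1, 4-1) = C(46, 3) = 15180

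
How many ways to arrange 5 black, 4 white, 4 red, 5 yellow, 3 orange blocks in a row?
21! / (5! × 4! × 4! × 5! × 3!) = 1026615189600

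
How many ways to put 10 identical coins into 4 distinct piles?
C(10+4-1, 4-1) = C(13, 3) = 286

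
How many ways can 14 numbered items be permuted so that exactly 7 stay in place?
Choose the 7 fixed points C(14,7) = 3432, derange the rest: !7 = Σ_{j=0}^{7} (-1)^j·7!/j! = 5040 - 5040 + 2520 - 840 + 210 - 42 + 7 - 1 = 1854. Product = 3432 × 1854 = 6362928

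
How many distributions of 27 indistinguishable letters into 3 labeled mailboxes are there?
C(27+3-1, 3-1) = C(29, 2) = 406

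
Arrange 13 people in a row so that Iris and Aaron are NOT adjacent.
Total - adjacent = 13! - (13-1)!×2 = 6227020800 - 958003200 = 5269017600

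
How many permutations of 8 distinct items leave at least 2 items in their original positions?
Exactly j fixed points: C(8,j)·!(8-j); sum over j ≥ 2 (derangement numbers via !m = (m-1)·(!(m-1) + !(m-2)): !0..!6 = 1, 0, 1, 2, 9, 44, 265). Σ_{j=2}^{8} C(8,j)·!(8-j) = C(8,2)·!6 + C(8,3)·!5 + C(8,4)·!4 + C(8,5)·!3 + C(8,6)·!2 + C(8,7)·!1 + C(8,8)·!0 = 28·265 + 56·44 + 70·9 + 56·2 + 28·1 + 8·0 + 1·1 = 10655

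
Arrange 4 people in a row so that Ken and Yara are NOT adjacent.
Total - adjacent = 4! - (4-1)!×2 = 24 - 12 = 12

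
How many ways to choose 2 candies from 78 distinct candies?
C(78,2) = 78!/(2!×76!) = 3003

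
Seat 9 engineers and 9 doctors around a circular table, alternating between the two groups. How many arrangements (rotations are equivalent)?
Fix one of the engineers: (9-1)! ways for the remaining engineers, × 9! ways for the doctors = 40320 × 362880 = 14631321600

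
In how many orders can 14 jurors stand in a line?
14! = 87178291200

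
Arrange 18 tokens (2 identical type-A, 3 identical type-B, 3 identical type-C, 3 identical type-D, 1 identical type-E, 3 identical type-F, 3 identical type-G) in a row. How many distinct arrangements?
18! / (2! × 3! × 3! × 3! × 1! × 3! × 3!) = 411675264000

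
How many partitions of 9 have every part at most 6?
Let r_j(i) = number of partitions of i into parts ≤ j, for i = 0..9. r_1(i) = 1 for all i; r_j(i) = r_{j-1}(i) + r_j(i-j). Rows j = 2..6: ≤2: 1 1 2 2 3 3 4 4 5 5; ≤3: 1 1 2 3 4 5 7 8 10 12; ≤4: 1 1 2 3 5 6 9 11 15 18; ≤5: 1 1 2 3 5 7 10 13 18 23; ≤6: 1 1 2 3 5 7 11 14 20 26. r_6(9) = 26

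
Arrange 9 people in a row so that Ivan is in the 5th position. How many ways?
Fix one position: (9-1)! = 40320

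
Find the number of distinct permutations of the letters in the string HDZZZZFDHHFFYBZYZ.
17! / (3! × 3! × 2! × 6! × 1! × 2!) = 3430627200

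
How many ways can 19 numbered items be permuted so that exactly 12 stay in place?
Choose the 12 fixed points C(19,12) = 50388, derange the rest: !7 = Σ_{j=0}^{7} (-1)^j·7!/j! = 5040 - 5040 + 2520 - 840 + 210 - 42 + 7 - 1 = 1854. Product = 50388 × 1854 = 93419352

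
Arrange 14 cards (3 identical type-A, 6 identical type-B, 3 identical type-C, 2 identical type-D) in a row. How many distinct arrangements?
14! / (3! × 6! × 3! × 2!) = 1681680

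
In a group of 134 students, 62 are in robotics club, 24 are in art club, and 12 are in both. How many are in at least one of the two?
|A∪B| = |A| + |B| - |A∩B| = 62 + 24 - 12 = 74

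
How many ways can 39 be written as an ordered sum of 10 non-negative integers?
C(39+10-1, 10-1) = C(48, 9) = 1677106640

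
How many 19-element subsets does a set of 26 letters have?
C(26,19) = 26!/(19!×7!) = 657800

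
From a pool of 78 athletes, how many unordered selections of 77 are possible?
C(78,77) = 78!/(77!×1!) = 78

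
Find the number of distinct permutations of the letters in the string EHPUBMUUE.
9! / (1! × 1! × 2! × 3! × 1! × 1!) = 30240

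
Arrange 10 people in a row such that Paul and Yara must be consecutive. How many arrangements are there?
Treat the 2 as one block: (10-2+1)! × 2! = 362880 × 2 = 725760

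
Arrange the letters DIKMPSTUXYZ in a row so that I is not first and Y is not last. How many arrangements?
By inclusion-exclusion: 11! - 2×(11-1)! + (11-2)! = 39916800 - 7257600 + 362880 = 33022080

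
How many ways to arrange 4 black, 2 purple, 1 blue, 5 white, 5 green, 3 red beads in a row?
20! / (4! × 2! × 1! × 5! × 5! × 3!) = 586637251200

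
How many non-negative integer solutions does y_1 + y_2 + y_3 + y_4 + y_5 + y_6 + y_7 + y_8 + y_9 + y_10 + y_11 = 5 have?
C(5+11-1, 11-1) = C(15, 10) = 3003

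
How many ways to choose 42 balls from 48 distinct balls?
C(48,42) = 48!/(42!×6!) = 12271512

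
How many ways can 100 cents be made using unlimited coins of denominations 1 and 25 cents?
Coefficient of x^100 in 1/(1-x^1) · 1/(1-x^25). Use j coins of 25 for j = 0..⌊100/25⌋ = 4, the rest in 1s: 4 + 1 = 5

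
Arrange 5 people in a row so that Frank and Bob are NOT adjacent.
Total - adjacent = 5! - (5-1)!×2 = 120 - 48 = 72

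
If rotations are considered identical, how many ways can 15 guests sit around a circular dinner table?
Circular: fix one position, arrange the rest. (15-1)! = 87178291200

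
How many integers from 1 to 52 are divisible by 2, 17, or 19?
⌊52/2⌋+⌊52/17⌋+⌊52/19⌋ - ⌊52/34⌋-⌊52/38⌋-⌊52/323⌋ + ⌊52/646⌋ = 26+3+2 - 1-1-0 + 0 = 29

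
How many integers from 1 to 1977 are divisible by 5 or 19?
⌊1977/5⌋ + ⌊1977/19⌋ - ⌊1977/95⌋ = 395 + 104 - 20 = 479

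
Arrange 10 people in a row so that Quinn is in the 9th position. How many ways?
Fix one position: (10-1)! = 362880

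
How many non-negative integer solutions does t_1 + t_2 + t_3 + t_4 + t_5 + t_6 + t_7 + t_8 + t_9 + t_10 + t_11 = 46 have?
C(46+11-1, 11-1) = C(56, 10) = 35607051480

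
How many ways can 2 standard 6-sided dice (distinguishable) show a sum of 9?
Coefficient of x^9 in (x + x² + ... + x^6)^2. By inclusion-exclusion on dice exceeding 6: Σ_j (-1)^j C(2,j)·C(9-1-6j, 1) = C(2,0)·C(8,1) - C(2,1)·C(2,1) = 1·8 - 2·2 = 4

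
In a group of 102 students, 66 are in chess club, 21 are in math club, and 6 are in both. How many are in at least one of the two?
|A∪B| = |A| + |B| - |A∩B| = 66 + 21 - 6 = 81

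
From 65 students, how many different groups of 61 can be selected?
C(65,61) = 65!/(61!×4!) = 677040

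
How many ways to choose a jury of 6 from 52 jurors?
C(52,6) = 52!/(6!×46!) = 20358520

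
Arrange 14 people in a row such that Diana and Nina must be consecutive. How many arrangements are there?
Treat the 2 as one block: (14-2+1)! × 2! = 6227020800 × 2 = 12454041600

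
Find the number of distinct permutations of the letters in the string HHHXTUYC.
8! / (1! × 1! × 3! × 1! × 1! × 1!) = 6720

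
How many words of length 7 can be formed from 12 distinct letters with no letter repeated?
P(12,7) = 12!/(12-7)! = 3991680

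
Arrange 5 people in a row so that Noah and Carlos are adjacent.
Treat as block: (5-1)! × 2! = 24 × 2 = 48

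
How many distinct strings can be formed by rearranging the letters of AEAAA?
5! / (1! × 4!) = 5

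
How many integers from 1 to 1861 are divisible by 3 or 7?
⌊1861/3⌋ + ⌊1861/7⌋ - ⌊1861/21⌋ = 620 + 265 - 88 = 797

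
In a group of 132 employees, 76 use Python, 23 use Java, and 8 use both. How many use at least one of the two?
|A∪B| = |A| + |B| - |A∩B| = 76 + 23 - 8 = 91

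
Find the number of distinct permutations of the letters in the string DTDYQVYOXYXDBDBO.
16! / (3! × 2! × 4! × 2! × 1! × 1! × 1! × 2!) = 18162144000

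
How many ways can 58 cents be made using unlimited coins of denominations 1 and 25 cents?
Coefficient of x^58 in 1/(1-x^1) · 1/(1-x^25). Use j coins of 25 for j = 0..⌊58/25⌋ = 2, the rest in 1s: 2 + 1 = 3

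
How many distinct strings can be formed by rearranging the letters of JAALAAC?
7! / (1! × 1! × 4! × 1!) = 210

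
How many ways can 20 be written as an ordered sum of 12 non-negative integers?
C(20+12-1, 12-1) = C(31, 11) = 84672315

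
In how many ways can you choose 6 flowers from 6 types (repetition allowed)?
C(6+6-1, 6-1) = C(11, 5) = 462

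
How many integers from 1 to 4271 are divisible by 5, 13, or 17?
⌊4271/5⌋+⌊4271/13⌋+⌊4271/17⌋ - ⌊4271/65⌋-⌊4271/85⌋-⌊4271/221⌋ + ⌊4271/1105⌋ = 854+328+251 - 65-50-19 + 3 = 1302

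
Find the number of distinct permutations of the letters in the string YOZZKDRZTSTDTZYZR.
17! / (3! × 5! × 1! × 2! × 2! × 1! × 2! × 1!) = 61751289600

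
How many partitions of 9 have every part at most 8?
Let r_j(i) = number of partitions of i into parts ≤ j, for i = 0..9. r_1(i) = 1 for all i; r_j(i) = r_{j-1}(i) + r_j(i-j). Rows j = 2..8: ≤2: 1 1 2 2 3 3 4 4 5 5; ≤3: 1 1 2 3 4 5 7 8 10 12; ≤4: 1 1 2 3 5 6 9 11 15 18; ≤5: 1 1 2 3 5 7 10 13 18 23; ≤6: 1 1 2 3 5 7 11 14 20 26; ≤7: 1 1 2 3 5 7 11 15 21 28; ≤8: 1 1 2 3 5 7 11 15 22 29. r_8(9) = 29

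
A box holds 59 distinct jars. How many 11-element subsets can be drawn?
C(59,11) = 59!/(11!×48!) = 279871768995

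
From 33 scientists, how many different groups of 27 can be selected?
C(33,27) = 33!/(27!×6!) = 1107568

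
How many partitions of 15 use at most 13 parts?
By conjugation, equals partitions of 15 into parts ≤ 13. Let r_j(i) = number of partitions of i into parts ≤ j, for i = 0..15. r_1(i) = 1 for all i; r_j(i) = r_{j-1}(i) + r_j(i-j). Rows j = 2..13: ≤2: 1 1 2 2 3 3 4 4 5 5 6 6 7 7 8 8; ≤3: 1 1 2 3 4 5 7 8 10 12 14 16 19 21 24 27; ≤4: 1 1 2 3 5 6 9 11 15 18 23 27 34 39 47 54; ≤5: 1 1 2 3 5 7 10 13 18 23 30 37 47 57 70 84; ≤6: 1 1 2 3 5 7 11 14 20 26 35 44 58 71 90 110; ≤7: 1 1 2 3 5 7 11 15 21 28 38 49 65 82 105 131; ≤8: 1 1 2 3 5 7 11 15 22 29 40 52 70 89 116 146; ≤9: 1 1 2 3 5 7 11 15 22 30 41 54 73 94 123 157; ≤10: 1 1 2 3 5 7 11 15 22 30 42 55 75 97 128 164; ≤11: 1 1 2 3 5 7 11 15 22 30 42 56 76 99 131 169; ≤12: 1 1 2 3 5 7 11 15 22 30 42 56 77 100 133 172; ≤13: 1 1 2 3 5 7 11 15 22 30 42 56 77 101 134 174. r_13(15) = 174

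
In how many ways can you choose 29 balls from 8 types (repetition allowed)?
C(29+8-1, 8-1) = C(36, 7) = 8347680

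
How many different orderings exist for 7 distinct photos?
7! = 5040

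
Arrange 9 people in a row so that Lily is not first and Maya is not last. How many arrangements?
By inclusion-exclusion: 9! - 2×(9-1)! + (9-2)! = 362880 - 80640 + 5040 = 287280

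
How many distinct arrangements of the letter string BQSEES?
6! / (2! × 2! × 1! × 1!) = 180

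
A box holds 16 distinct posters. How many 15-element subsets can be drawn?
C(16,15) = 16!/(15!×1!) = 16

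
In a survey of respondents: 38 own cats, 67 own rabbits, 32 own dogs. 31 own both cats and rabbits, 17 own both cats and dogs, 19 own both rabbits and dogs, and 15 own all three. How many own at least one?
|A∪B∪C| = 38+67+32-31-17-19+15 = 85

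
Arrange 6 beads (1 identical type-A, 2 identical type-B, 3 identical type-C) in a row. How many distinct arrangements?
6! / (1! × 2! × 3!) = 60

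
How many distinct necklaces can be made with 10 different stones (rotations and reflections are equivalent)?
(10-1)!/2 = 362880/2 = 181440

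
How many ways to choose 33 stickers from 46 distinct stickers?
C(46,33) = 46!/(33!×13!) = 101766230790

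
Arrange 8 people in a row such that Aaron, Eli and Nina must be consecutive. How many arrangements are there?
Treat the 3 as one block: (8-3+1)! × 3! = 720 × 6 = 4320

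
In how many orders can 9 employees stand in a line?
9! = 362880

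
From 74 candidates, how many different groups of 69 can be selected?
C(74,69) = 74!/(69!×5!) = 16108764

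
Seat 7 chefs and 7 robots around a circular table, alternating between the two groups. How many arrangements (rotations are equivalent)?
Fix one of the chefs: (7-1)! ways for the remaining chefs, × 7! ways for the robots = 720 × 5040 = 3628800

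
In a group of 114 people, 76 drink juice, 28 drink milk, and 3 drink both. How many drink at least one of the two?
|A∪B| = |A| + |B| - |A∩B| = 76 + 28 - 3 = 101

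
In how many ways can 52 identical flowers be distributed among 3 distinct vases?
C(52+3-1, 3-1) = C(54, 2) = 1431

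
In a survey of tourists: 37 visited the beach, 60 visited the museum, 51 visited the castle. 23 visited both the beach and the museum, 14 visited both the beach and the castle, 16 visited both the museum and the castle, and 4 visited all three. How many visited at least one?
|A∪B∪C| = 37+60+51-23-14-16+4 = 99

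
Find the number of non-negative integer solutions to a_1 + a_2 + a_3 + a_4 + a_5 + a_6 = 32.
C(32+6-1, 6-1) = C(37, 5) = 435897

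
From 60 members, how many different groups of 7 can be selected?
C(60,7) = 60!/(7!×53!) = 386206920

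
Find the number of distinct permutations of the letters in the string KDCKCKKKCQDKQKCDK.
17! / (4! × 8! × 3! × 2!) = 30630600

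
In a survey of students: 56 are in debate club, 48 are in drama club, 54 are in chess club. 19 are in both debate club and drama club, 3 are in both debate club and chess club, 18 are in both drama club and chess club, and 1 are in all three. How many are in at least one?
|A∪B∪C| = 56+48+54-19-3-18+1 = 119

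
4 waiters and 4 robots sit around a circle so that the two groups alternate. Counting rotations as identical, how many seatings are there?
Fix one of the waiters: (4-1)! ways for the remaining waiters, × 4! ways for the robots = 6 × 24 = 144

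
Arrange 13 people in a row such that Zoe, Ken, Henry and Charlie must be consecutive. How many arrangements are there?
Treat the 4 as one block: (13-4+1)! × 4! = 3628800 × 24 = 87091200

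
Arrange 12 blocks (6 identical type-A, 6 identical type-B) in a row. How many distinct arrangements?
12! / (6! × 6!) = 924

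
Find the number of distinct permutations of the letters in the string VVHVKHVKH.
9! / (3! × 4! × 2!) = 1260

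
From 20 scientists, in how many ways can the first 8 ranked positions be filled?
P(20,8) = 20!/(20-8)! = 5079110400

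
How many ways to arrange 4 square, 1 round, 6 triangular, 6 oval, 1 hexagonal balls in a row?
18! / (4! × 1! × 6! × 6! × 1!) = 514594080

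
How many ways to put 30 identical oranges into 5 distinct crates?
C(30+5-1, 5-1) = C(34, 4) = 46376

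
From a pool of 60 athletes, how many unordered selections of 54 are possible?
C(60,54) = 60!/(54!×6!) = 50063860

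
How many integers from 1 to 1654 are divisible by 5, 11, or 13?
⌊1654/5⌋+⌊1654/11⌋+⌊1654/13⌋ - ⌊1654/55⌋-⌊1654/65⌋-⌊1654/143⌋ + ⌊1654/715⌋ = 330+150+127 - 30-25-11 + 2 = 543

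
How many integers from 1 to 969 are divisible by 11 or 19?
⌊969/11⌋ + ⌊969/19⌋ - ⌊969/209⌋ = 88 + 51 - 4 = 135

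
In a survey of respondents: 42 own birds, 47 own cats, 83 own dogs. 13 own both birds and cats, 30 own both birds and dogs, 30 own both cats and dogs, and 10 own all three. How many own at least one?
|A∪B∪C| = 42+47+83-13-30-30+10 = 109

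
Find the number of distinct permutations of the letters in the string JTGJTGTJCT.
10! / (4! × 2! × 1! × 3!) = 12600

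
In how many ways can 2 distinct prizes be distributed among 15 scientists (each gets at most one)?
P(15,2) = 15!/(15-2)! = 210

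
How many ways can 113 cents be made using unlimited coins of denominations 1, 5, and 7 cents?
Coefficient of x^113 in 1/(1-x^1) · 1/(1-x^5) · 1/(1-x^7). Case on j = number of 7-cent coins (j = 0..16); remainder r = 113 - 7j is made from {1,5} in ⌊r/5⌋+1 ways. r = 113, 106, 99, 92, 85, 78, 71, 64, 57, 50, 43, 36, 29, 22, 15, 8, 1 → 23 + 22 + 20 + 19 + 18 + 16 + 15 + 13 + 12 + 11 + 9 + 8 + 6 + 5 + 4 + 2 + 1 = 204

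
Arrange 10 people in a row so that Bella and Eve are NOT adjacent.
Total - adjacent = 10! - (10-1)!×2 = 3628800 - 725760 = 2903040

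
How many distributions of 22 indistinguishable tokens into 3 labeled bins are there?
C(22+3-1, 3-1) = C(24, 2) = 276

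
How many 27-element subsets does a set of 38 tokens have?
C(38,27) = 38!/(27!×11!) = 1203322288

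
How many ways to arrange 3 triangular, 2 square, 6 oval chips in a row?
11! / (3! × 2! × 6!) = 4620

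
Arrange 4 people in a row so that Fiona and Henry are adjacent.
Treat as block: (4-1)! × 2! = 6 × 2 = 12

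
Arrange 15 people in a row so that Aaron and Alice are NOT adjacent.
Total - adjacent = 15! - (15-1)!×2 = 1307674368000 - 174356582400 = 1133317785600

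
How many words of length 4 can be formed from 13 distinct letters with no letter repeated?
P(13,4) = 13!/(13-4)! = 17160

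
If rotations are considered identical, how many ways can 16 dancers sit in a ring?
Circular: fix one position, arrange the rest. (16-1)! = 1307674368000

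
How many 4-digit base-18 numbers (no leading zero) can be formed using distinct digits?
First digit: 17 choices (nonzero). Then descending: 17 × 17 × 16 × 15 = 69360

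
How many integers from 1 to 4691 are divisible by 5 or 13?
⌊4691/5⌋ + ⌊4691/13⌋ - ⌊4691/65⌋ = 938 + 360 - 72 = 1226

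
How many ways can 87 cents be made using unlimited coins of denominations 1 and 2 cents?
Coefficient of x^87 in 1/(1-x^1) · 1/(1-x^2). Use j coins of 2 for j = 0..⌊87/2⌋ = 43, the rest in 1s: 43 + 1 = 44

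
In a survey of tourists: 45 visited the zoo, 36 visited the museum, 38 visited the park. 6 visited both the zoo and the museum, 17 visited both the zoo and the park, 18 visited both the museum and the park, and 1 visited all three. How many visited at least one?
|A∪B∪C| = 45+36+38-6-17-18+1 = 79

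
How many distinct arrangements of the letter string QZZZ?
4! / (3! × 1!) = 4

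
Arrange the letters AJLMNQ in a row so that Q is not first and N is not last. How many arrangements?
By inclusion-exclusion: 6! - 2×(6-1)! + (6-2)! = 720 - 240 + 24 = 504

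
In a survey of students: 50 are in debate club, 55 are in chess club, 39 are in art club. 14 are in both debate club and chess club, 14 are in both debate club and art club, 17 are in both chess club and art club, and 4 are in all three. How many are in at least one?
|A∪B∪C| = 50+55+39-14-14-17+4 = 103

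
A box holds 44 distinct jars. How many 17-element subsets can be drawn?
C(44,17) = 44!/(17!×27!) = 686353797976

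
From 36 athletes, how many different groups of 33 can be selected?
C(36,33) = 36!/(33!×3!) = 7140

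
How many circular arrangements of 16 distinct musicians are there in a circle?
Circular: fix one position, arrange the rest. (16-1)! = 1307674368000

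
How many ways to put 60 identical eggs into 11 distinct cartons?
C(60+11-1, 11-1) = C(70, 10) = 396704524216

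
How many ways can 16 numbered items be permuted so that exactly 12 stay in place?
Choose the 12 fixed points C(16,12) = 1820, derange the rest: !4 = Σ_{j=0}^{4} (-1)^j·4!/j! = 24 - 24 + 12 - 4 + 1 = 9. Product = 1820 × 9 = 16380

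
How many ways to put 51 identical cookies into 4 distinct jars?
C(51+4-1, 4-1) = C(54, 3) = 24804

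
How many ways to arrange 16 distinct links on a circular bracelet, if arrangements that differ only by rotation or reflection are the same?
(16-1)!/2 = 1307674368000/2 = 653837184000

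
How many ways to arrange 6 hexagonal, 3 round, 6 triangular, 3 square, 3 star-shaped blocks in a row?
21! / (6! × 3! × 6! × 3! × 3!) = 456273417600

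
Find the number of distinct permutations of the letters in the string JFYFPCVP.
8! / (1! × 2! × 1! × 1! × 2! × 1!) = 10080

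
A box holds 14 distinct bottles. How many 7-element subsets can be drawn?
C(14,7) = 14!/(7!×7!) = 3432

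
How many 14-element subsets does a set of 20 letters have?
C(20,14) = 20!/(14!×6!) = 38760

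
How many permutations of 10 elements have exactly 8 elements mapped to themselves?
Choose the 8 fixed points C(10,8) = 45, derange the rest: !2 = Σ_{j=0}^{2} (-1)^j·2!/j! = 2 - 2 + 1 = 1. Product = 45 × 1 = 45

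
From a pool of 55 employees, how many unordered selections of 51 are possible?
C(55,51) = 55!/(51!×4!) = 341055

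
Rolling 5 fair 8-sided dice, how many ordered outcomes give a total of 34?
Coefficient of x^34 in (x + x² + ... + x^8)^5. By inclusion-exclusion on dice exceeding 8: Σ_j (-1)^j C(5,j)·C(34-1-8j, 4) = C(5,0)·C(33,4) - C(5,1)·C(25,4) + C(5,2)·C(17,4) - C(5,3)·C(9,4) = 1·40920 - 5·12650 + 10·2380 - 10·126 = 210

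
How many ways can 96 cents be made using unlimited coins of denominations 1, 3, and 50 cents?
Coefficient of x^96 in 1/(1-x^1) · 1/(1-x^3) · 1/(1-x^50). Case on j = number of 50-cent coins (j = 0..1); remainder r = 96 - 50j is made from {1,3} in ⌊r/3⌋+1 ways. r = 96, 46 → 33 + 16 = 49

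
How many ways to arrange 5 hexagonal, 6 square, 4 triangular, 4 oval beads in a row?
19! / (5! × 6! × 4! × 4!) = 2444321880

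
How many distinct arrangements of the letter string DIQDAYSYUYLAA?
13! / (1! × 1! × 2! × 1! × 3! × 3! × 1! × 1!) = 86486400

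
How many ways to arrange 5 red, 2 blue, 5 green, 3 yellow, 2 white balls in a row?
17! / (5! × 2! × 5! × 3! × 2!) = 1029188160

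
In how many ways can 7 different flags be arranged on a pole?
7! = 5040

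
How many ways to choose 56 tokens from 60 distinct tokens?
C(60,56) = 60!/(56!×4!) = 487635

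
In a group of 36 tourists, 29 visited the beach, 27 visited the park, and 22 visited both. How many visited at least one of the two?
|A∪B| = |A| + |B| - |A∩B| = 29 + 27 - 22 = 34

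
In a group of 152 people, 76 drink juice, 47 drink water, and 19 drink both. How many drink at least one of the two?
|A∪B| = |A| + |B| - |A∩B| = 76 + 47 - 19 = 104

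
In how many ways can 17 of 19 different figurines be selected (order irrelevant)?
C(19,17) = 19!/(17!×2!) = 171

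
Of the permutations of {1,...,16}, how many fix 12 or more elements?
Exactly j fixed points: C(16,j)·!(16-j); sum over j ≥ 12 (derangement numbers via !m = (m-1)·(!(m-1) + !(m-2)): !0..!4 = 1, 0, 1, 2, 9). Σ_{j=12}^{16} C(16,j)·!(16-j) = C(16,12)·!4 + C(16,13)·!3 + C(16,14)·!2 + C(16,15)·!1 + C(16,16)·!0 = 1820·9 + 560·2 + 120·1 + 16·0 + 1·1 = 17621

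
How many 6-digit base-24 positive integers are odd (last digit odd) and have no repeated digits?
Last∈{1,3,5,7,9,11,13,15,17,19,21,23}. Last=0: 0. Last nonzero: 12×22×P(22,4) = 46347840. Total = 46347840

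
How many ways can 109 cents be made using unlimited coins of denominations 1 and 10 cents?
Coefficient of x^109 in 1/(1-x^1) · 1/(1-x^10). Use j coins of 10 for j = 0..⌊109/10⌋ = 10, the rest in 1s: 10 + 1 = 11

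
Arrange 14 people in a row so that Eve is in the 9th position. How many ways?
Fix one position: (14-1)! = 6227020800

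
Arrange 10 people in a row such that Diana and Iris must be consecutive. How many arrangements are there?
Treat the 2 as one block: (10-2+1)! × 2! = 362880 × 2 = 725760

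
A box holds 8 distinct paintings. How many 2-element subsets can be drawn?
C(8,2) = 8!/(2!×6!) = 28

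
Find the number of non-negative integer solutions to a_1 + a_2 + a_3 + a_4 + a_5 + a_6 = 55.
C(55+6-1, 6-1) = C(60, 5) = 5461512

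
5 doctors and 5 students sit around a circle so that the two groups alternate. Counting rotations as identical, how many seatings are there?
Fix one of the doctors: (5-1)! ways for the remaining doctors, × 5! ways for the students = 24 × 120 = 2880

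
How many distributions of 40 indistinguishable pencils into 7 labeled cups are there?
C(40+7-1, 7-1) = C(46, 6) = 9366819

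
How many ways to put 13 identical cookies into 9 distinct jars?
C(13+9-1, 9-1) = C(21, 8) = 203490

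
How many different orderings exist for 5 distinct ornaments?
5! = 120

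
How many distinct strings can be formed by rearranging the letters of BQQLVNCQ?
8! / (1! × 1! × 1! × 1! × 3! × 1!) = 6720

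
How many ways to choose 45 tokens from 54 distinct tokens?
C(54,45) = 54!/(45!×9!) = 5317936260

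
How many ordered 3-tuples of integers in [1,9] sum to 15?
Coefficient of x^15 in (x + x² + ... + x^9)^3. By inclusion-exclusion on dice exceeding 9: Σ_j (-1)^j C(3,j)·C(15-1-9j, 2) = C(3,0)·C(14,2) - C(3,1)·C(5,2) = 1·91 - 3·10 = 61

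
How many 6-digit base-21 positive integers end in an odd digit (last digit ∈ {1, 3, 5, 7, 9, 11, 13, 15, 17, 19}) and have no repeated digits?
Last∈{1,3,5,7,9,11,13,15,17,19}. Last=0: 0. Last nonzero: 10×19×P(19,4) = 17674560. Total = 17674560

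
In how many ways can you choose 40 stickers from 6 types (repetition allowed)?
C(40+6-1, 6-1) = C(45, 5) = 1221759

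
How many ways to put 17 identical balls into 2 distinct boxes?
C(17+2-1, 2-1) = C(18, 1) = 18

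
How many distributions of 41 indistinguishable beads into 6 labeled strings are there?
C(41+6-1, 6-1) = C(46, 5) = 1370754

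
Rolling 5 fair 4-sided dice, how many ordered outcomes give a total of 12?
Coefficient of x^12 in (x + x² + ... + x^4)^5. By inclusion-exclusion on dice exceeding 4: Σ_j (-1)^j C(5,j)·C(12-1-4j, 4) = C(5,0)·C(11,4) - C(5,1)·C(7,4) = 1·330 - 5·35 = 155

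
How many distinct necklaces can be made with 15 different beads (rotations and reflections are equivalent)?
(15-1)!/2 = 87178291200/2 = 43589145600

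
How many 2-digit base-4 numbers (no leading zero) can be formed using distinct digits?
First digit: 3 choices (nonzero). Then descending: 3 × 3 = 9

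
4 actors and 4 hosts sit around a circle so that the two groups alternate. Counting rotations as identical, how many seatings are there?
Fix one of the actors: (4-1)! ways for the remaining actors, × 4! ways for the hosts = 6 × 24 = 144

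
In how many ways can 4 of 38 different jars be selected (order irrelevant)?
C(38,4) = 38!/(4!×34!) = 73815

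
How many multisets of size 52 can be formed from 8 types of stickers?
C(52+8-1, 8-1) = C(59, 7) = 341149446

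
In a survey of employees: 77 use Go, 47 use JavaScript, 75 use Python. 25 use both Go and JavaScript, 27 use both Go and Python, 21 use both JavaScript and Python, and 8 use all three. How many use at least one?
|A∪B∪C| = 77+47+75-25-27-21+8 = 134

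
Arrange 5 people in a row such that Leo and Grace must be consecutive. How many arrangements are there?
Treat the 2 as one block: (5-2+1)! × 2! = 24 × 2 = 48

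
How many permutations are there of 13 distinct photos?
13! = 6227020800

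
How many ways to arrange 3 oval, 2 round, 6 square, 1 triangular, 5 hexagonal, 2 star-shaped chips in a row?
19! / (3! × 2! × 6! × 1! × 5! × 2!) = 58663725120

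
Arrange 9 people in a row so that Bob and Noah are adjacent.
Treat as block: (9-1)! × 2! = 40320 × 2 = 80640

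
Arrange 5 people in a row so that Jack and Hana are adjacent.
Treat as block: (5-1)! × 2! = 24 × 2 = 48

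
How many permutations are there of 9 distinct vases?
9! = 362880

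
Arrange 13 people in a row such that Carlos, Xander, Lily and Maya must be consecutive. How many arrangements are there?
Treat the 4 as one block: (13-4+1)! × 4! = 3628800 × 24 = 87091200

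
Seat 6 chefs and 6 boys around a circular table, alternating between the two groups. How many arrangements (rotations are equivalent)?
Fix one of the chefs: (6-1)! ways for the remaining chefs, × 6! ways for the boys = 120 × 720 = 86400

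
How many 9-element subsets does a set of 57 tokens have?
C(57,9) = 57!/(9!×48!) = 8996462475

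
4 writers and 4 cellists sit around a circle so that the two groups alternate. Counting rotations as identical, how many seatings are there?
Fix one of the writers: (4-1)! ways for the remaining writers, × 4! ways for the cellists = 6 × 24 = 144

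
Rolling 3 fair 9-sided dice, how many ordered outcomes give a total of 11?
Coefficient of x^11 in (x + x² + ... + x^9)^3. By inclusion-exclusion on dice exceeding 9: Σ_j (-1)^j C(3,j)·C(11-1-9j, 2) = C(3,0)·C(10,2) = 1·45 = 45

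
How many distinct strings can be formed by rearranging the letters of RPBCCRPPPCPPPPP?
15! / (9! × 2! × 1! × 3!) = 300300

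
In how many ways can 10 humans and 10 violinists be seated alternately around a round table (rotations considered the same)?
Fix one of the humans: (10-1)! ways for the remaining humans, × 10! ways for the violinists = 362880 × 3628800 = 1316818944000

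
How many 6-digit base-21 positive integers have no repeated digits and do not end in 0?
Last digit: 20 nonzero choices. First digit: 19 (nonzero, ≠last). Middle 4: P(19,4) = 93024. Total = 35349120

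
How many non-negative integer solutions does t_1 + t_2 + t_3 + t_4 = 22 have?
C(22+4-1, 4-1) = C(25, 3) = 2300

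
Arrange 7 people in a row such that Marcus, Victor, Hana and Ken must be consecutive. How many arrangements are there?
Treat the 4 as one block: (7-4+1)! × 4! = 24 × 24 = 576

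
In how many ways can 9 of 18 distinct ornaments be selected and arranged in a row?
P(18,9) = 18!/(18-9)! = 17643225600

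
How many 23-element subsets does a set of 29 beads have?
C(29,23) = 29!/(23!×6!) = 475020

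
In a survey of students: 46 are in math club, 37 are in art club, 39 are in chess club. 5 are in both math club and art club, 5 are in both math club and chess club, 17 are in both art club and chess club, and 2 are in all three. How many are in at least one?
|A∪B∪C| = 46+37+39-5-5-17+2 = 97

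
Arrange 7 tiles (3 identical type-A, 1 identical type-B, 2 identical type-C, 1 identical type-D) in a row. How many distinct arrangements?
7! / (3! × 1! × 2! × 1!) = 420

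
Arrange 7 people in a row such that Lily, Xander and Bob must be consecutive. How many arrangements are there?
Treat the 3 as one block: (7-3+1)! × 3! = 120 × 6 = 720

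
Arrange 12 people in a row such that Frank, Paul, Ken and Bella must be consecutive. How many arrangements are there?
Treat the 4 as one block: (12-4+1)! × 4! = 362880 × 24 = 8709120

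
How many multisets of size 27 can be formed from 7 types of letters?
C(27+7-1, 7-1) = C(33, 6) = 1107568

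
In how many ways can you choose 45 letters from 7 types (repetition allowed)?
C(45+7-1, 7-1) = C(51, 6) = 18009460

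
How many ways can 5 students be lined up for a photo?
5! = 120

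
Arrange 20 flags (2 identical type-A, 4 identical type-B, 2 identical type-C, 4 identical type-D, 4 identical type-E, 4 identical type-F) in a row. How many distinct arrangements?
20! / (2! × 4! × 2! × 4! × 4! × 4!) = 1833241410000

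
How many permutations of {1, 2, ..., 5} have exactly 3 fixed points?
Choose the 3 fixed points C(5,3) = 10, derange the rest: !2 = Σ_{j=0}^{2} (-1)^j·2!/j! = 2 - 2 + 1 = 1. Product = 10 × 1 = 10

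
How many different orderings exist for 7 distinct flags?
7! = 5040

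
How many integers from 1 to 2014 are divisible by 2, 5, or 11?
⌊2014/2⌋+⌊2014/5⌋+⌊2014/11⌋ - ⌊2014/10⌋-⌊2014/22⌋-⌊2014/55⌋ + ⌊2014/110⌋ = 1007+402+183 - 201-91-36 + 18 = 1282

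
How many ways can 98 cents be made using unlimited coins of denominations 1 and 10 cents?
Coefficient of x^98 in 1/(1-x^1) · 1/(1-x^10). Use j coins of 10 for j = 0..⌊98/10⌋ = 9, the rest in 1s: 9 + 1 = 10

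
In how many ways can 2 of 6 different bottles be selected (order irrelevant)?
C(6,2) = 6!/(2!×4!) = 15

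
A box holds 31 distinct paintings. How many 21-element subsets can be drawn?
C(31,21) = 31!/(21!×10!) = 44352165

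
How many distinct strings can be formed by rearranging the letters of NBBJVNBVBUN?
11! / (1! × 4! × 1! × 3! × 2!) = 138600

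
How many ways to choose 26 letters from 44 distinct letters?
C(44,26) = 44!/(26!×18!) = 1029530696964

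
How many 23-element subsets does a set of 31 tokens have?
C(31,23) = 31!/(23!×8!) = 7888725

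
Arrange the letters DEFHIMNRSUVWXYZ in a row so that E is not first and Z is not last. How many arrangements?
By inclusion-exclusion: 15! - 2×(15-1)! + (15-2)! = 1307674368000 - 174356582400 + 6227020800 = 1139544806400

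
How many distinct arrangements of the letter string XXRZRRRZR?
9! / (5! × 2! × 2!) = 756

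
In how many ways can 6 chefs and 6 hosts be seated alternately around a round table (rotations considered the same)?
Fix one of the chefs: (6-1)! ways for the remaining chefs, × 6! ways for the hosts = 120 × 720 = 86400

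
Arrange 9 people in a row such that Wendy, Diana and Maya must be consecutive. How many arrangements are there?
Treat the 3 as one block: (9-3+1)! × 3! = 5040 × 6 = 30240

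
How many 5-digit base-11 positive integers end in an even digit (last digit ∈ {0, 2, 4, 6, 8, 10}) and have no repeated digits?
Last∈{0,2,4,6,8,10}. Last=0: 5040. Last nonzero: 5×9×P(9,3) = 22680. Total = 27720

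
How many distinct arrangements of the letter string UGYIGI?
6! / (2! × 1! × 1! × 2!) = 180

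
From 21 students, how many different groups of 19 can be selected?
C(21,19) = 21!/(19!×2!) = 210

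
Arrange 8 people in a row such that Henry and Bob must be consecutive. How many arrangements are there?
Treat the 2 as one block: (8-2+1)! × 2! = 5040 × 2 = 10080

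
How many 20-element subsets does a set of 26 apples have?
C(26,20) = 26!/(20!×6!) = 230230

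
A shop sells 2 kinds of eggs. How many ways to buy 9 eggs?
C(9+2-1, 2-1) = C(10, 1) = 10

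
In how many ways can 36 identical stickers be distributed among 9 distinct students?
C(36+9-1, 9-1) = C(44, 8) = 177232627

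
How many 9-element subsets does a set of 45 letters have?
C(45,9) = 45!/(9!×36!) = 886163135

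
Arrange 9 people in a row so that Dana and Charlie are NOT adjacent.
Total - adjacent = 9! - (9-1)!×2 = 362880 - 80640 = 282240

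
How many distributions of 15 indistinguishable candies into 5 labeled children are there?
C(15+5-1, 5-1) = C(19, 4) = 3876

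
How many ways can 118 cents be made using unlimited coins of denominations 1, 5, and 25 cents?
Coefficient of x^118 in 1/(1-x^1) · 1/(1-x^5) · 1/(1-x^25). Case on j = number of 25-cent coins (j = 0..4); remainder r = 118 - 25j is made from {1,5} in ⌊r/5⌋+1 ways. r = 118, 93, 68, 43, 18 → 24 + 19 + 14 + 9 + 4 = 70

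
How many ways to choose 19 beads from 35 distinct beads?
C(35,19) = 35!/(19!×16!) = 4059928950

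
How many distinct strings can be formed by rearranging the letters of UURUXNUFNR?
10! / (4! × 2! × 1! × 2! × 1!) = 37800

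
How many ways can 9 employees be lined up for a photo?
9! = 362880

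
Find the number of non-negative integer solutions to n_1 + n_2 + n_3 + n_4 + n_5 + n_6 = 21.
C(21+6-1, 6-1) = C(26, 5) = 65780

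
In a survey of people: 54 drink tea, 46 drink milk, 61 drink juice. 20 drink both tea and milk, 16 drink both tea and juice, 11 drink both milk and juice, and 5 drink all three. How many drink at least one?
|A∪B∪C| = 54+46+61-20-16-11+5 = 119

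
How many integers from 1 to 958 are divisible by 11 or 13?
⌊958/11⌋ + ⌊958/13⌋ - ⌊958/143⌋ = 87 + 73 - 6 = 154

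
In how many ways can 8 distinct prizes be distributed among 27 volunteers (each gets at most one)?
P(27,8) = 27!/(27-8)! = 89513424000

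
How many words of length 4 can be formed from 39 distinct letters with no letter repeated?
P(39,4) = 39!/(39-4)! = 1974024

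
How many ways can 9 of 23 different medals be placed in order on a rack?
P(23,9) = 23!/(23-9)! = 296541907200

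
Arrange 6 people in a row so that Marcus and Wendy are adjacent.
Treat as block: (6-1)! × 2! = 120 × 2 = 240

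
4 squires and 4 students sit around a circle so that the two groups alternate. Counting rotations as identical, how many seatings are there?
Fix one of the squires: (4-1)! ways for the remaining squires, × 4! ways for the students = 6 × 24 = 144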